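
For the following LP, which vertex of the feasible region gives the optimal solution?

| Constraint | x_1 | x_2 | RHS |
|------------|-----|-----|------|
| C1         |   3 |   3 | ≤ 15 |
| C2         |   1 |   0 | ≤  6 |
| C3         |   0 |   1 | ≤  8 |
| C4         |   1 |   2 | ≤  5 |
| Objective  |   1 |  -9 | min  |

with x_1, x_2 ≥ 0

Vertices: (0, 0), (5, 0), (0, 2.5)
(0, 2.5) with z = -22.5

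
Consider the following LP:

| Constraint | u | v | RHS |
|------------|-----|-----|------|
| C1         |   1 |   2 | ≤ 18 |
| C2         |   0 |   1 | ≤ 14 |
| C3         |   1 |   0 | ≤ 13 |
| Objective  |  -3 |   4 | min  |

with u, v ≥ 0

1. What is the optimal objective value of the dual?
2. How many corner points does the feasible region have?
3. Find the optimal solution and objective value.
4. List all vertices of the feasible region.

1. -39 (by strong duality, equal to the primal optimum)
2. 4
3. u = 13, v = 0, z = -39
4. (0, 0), (13, 0), (13, 2.5), (0, 9)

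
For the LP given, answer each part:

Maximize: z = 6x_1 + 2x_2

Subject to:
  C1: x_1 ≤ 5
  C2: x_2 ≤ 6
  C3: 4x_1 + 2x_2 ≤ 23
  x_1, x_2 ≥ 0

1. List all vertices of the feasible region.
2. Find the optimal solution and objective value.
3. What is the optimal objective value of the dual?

1. (0, 0), (5, 0), (5, 1.5), (2.75, 6), (0, 6)
2. x_1 = 5, x_2 = 1.5, z = 33
3. 33 (by strong duality, equal to the primal optimum)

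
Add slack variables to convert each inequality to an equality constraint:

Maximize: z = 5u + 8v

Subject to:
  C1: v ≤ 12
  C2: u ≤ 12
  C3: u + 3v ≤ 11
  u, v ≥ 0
max z = 5u + 8v

s.t.
  v + s1 = 12
  u + s2 = 12
  u + 3v + s3 = 11
  u, v, s1, s2, s3 ≥ 0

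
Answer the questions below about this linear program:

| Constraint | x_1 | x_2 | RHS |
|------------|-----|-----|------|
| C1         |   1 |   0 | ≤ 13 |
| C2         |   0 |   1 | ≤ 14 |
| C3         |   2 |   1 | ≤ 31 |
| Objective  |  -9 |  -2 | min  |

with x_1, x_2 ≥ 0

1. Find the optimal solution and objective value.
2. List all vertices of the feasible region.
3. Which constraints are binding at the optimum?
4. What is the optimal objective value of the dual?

1. x_1 = 13, x_2 = 5, z = -127
2. (0, 0), (13, 0), (13, 5), (8.5, 14), (0, 14)
3. C1, C3
4. -127 (by strong duality, equal to the primal optimum)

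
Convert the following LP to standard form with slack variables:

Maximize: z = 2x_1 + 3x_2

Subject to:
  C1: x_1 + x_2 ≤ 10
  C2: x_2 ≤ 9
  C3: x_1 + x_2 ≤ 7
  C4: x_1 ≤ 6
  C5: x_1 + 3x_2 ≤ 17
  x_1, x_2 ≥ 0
max z = 2x_1 + 3x_2

s.t.
  x_1 + x_2 + s1 = 10
  x_2 + s2 = 9
  x_1 + x_2 + s3 = 7
  x_1 + s4 = 6
  x_1 + 3x_2 + s5 = 17
  x_1, x_2, s1, s2, s3, s4, s5 ≥ 0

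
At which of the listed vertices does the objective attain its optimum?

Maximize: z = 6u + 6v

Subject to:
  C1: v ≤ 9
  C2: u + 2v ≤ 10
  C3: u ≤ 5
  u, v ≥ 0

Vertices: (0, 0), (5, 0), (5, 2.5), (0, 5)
(5, 2.5) with z = 45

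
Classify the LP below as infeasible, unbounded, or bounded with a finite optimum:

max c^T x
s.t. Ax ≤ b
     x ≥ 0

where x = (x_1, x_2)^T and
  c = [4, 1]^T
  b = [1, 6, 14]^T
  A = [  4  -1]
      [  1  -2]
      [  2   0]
Feasible point: (0, 0) satisfies every constraint, so the LP is feasible.
Direction d = (0, 1): for each constraint row a, a·d ≤ 0 —
  (4)(0) + (-1)(1) = -1 ≤ 0
  (1)(0) + (-2)(1) = -2 ≤ 0
  (2)(0) + (0)(1) = 0 ≤ 0
and d ≥ 0, so (0, 0) + t·d stays feasible for every t ≥ 0. Along this ray z = 4x_1 + x_2 changes by 1 per unit t, so z → +∞.

The LP is unbounded; z can be made arbitrarily large.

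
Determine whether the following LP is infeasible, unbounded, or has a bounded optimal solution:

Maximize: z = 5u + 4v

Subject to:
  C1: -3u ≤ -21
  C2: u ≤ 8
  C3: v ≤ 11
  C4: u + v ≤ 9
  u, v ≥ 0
The point (8, 1) satisfies every constraint, so the LP is feasible; the constraints give u ≤ 8 and v ≤ 11, which with u, v ≥ 0 keep the feasible region inside a bounded box. A feasible, bounded LP attains a finite optimum at a vertex.

Bounded optimum: z* = 44 at (8, 1).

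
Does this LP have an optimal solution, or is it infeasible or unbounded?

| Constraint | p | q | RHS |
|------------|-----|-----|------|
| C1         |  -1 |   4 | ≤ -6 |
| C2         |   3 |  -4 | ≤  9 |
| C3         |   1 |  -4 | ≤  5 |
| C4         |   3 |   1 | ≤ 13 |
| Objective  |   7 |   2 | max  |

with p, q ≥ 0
C3 requires p - 4q ≤ 5, while C1 (-p + 4q ≤ -6) is equivalent to p - 4q ≥ 6. Together they would need 6 ≤ p - 4q ≤ 5, which is impossible since 6 > 5. No point satisfies all constraints.

The feasible region is empty; the LP is infeasible.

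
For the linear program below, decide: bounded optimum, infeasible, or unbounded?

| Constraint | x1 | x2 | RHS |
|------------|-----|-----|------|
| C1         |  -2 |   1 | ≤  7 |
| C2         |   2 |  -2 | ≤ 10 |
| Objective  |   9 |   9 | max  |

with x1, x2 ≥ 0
Feasible point: (0, 0) satisfies every constraint, so the LP is feasible.
Direction d = (1, 1): for each constraint row a, a·d ≤ 0 —
  (-2)(1) + (1)(1) = -1 ≤ 0
  (2)(1) + (-2)(1) = 0 ≤ 0
and d ≥ 0, so (0, 0) + t·d stays feasible for every t ≥ 0. Along this ray z = 9x1 + 9x2 changes by 18 per unit t, so z → +∞.

The LP is unbounded; z can be made arbitrarily large.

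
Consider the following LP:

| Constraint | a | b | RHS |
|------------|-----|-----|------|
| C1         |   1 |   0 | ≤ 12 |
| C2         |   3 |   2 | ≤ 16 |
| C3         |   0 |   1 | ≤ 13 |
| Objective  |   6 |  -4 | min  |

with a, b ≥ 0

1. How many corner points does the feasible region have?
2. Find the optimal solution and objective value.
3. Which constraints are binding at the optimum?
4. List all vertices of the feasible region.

1. 3
2. a = 0, b = 8, z = -32
3. C2, a ≥ 0
4. (0, 0), (5.333, 0), (0, 8)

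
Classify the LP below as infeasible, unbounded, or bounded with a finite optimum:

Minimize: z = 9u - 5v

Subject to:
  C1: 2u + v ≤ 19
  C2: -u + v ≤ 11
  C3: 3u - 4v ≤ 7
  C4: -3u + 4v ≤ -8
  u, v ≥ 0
C3 requires 3u - 4v ≤ 7, while C4 (-3u + 4v ≤ -8) is equivalent to 3u - 4v ≥ 8. Together they would need 8 ≤ 3u - 4v ≤ 7, which is impossible since 8 > 7. No point satisfies all constraints.

Infeasible: no point satisfies all constraints simultaneously.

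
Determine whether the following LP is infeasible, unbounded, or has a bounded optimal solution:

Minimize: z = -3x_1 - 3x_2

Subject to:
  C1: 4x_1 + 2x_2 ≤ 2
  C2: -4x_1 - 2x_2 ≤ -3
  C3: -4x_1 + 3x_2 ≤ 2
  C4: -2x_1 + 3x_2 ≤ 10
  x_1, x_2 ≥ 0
C1 requires 4x_1 + 2x_2 ≤ 2, while C2 (-4x_1 - 2x_2 ≤ -3) is equivalent to 4x_1 + 2x_2 ≥ 3. Together they would need 3 ≤ 4x_1 + 2x_2 ≤ 2, which is impossible since 3 > 2. No point satisfies all constraints.

The feasible region is empty; the LP is infeasible.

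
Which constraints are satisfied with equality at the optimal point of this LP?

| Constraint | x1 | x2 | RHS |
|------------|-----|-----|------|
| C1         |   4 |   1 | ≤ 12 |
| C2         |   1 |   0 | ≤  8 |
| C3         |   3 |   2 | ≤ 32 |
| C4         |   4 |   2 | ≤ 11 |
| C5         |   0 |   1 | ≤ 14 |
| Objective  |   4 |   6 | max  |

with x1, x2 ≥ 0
Optimal: x1 = 0, x2 = 5.5
Slack at optimum:
  C1: slack = 6.5
  C2: slack = 8
  C3: slack = 21
  C4: slack = 0 (binding)
  C5: slack = 8.5
  x1 ≥ 0: x1 = 0 (binding)
  x2 ≥ 0: x2 = 5.5
Binding constraints: C4, x1 ≥ 0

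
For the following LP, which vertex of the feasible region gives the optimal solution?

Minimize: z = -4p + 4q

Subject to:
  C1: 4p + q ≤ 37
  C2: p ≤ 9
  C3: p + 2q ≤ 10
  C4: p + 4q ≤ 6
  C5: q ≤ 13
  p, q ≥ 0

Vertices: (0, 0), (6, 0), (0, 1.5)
(6, 0) with z = -24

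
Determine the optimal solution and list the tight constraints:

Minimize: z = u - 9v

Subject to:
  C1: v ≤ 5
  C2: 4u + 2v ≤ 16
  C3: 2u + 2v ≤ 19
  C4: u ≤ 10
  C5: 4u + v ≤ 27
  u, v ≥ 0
Optimal: u = 0, v = 5
Slack at optimum:
  C1: slack = 0 (binding)
  C2: slack = 6
  C3: slack = 9
  C4: slack = 10
  C5: slack = 22
  u ≥ 0: u = 0 (binding)
  v ≥ 0: v = 5
Binding constraints: C1, u ≥ 0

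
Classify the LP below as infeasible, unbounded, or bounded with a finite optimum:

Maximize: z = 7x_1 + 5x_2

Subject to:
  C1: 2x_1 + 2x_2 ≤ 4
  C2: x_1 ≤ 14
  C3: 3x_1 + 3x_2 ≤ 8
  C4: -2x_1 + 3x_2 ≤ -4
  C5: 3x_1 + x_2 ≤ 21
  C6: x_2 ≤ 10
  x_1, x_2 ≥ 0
The point (2, 0) satisfies every constraint, so the LP is feasible; the constraints give x_1 ≤ 14 and x_2 ≤ 10, which with x_1, x_2 ≥ 0 keep the feasible region inside a bounded box. A feasible, bounded LP attains a finite optimum at a vertex.

The LP has an optimal solution: (2, 0) with z = 14.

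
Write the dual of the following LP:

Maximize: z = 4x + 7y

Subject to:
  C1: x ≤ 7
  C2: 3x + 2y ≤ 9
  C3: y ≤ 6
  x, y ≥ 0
Minimize: z = 7y1 + 9y2 + 6y3

Subject to:
  C1: -y1 - 3y2 ≤ -4
  C2: -2y2 - y3 ≤ -7
  y1, y2, y3 ≥ 0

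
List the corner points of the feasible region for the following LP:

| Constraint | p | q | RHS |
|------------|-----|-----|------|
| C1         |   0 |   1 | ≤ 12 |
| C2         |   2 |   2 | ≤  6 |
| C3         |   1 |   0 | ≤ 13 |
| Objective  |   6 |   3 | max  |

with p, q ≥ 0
Each vertex is the intersection of two constraint boundaries that also satisfies all remaining constraints:
  p = 0 and q = 0 → (0, 0)
  2p + 2q = 6 and q = 0 → (3, 0)
  2p + 2q = 6 and p = 0 → (0, 3)

Vertices: (0, 0), (3, 0), (0, 3)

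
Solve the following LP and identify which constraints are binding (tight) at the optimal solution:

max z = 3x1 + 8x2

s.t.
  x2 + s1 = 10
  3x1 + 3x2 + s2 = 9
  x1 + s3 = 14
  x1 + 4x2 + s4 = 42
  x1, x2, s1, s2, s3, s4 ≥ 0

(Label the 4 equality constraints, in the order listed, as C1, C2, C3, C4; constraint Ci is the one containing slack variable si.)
Optimal: x1 = 0, x2 = 3
Slack at optimum:
  C1: slack = 7
  C2: slack = 0 (binding)
  C3: slack = 14
  C4: slack = 30
  x1 ≥ 0: x1 = 0 (binding)
  x2 ≥ 0: x2 = 3
Binding constraints: C2, x1 ≥ 0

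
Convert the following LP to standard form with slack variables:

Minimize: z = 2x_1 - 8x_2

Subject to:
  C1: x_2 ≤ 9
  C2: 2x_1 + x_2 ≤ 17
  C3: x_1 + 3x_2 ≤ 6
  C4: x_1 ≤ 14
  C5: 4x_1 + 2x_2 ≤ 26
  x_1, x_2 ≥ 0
min z = 2x_1 - 8x_2

s.t.
  x_2 + s1 = 9
  2x_1 + x_2 + s2 = 17
  x_1 + 3x_2 + s3 = 6
  x_1 + s4 = 14
  4x_1 + 2x_2 + s5 = 26
  x_1, x_2, s1, s2, s3, s4, s5 ≥ 0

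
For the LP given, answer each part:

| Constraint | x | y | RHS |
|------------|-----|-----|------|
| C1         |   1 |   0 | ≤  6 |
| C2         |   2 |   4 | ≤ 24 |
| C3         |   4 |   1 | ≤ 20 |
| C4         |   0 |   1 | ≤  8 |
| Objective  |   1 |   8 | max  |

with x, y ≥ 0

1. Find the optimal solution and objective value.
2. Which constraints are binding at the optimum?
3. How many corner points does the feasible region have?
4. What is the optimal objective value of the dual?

1. x = 0, y = 6, z = 48
2. C2, x ≥ 0
3. 4
4. 48 (by strong duality, equal to the primal optimum)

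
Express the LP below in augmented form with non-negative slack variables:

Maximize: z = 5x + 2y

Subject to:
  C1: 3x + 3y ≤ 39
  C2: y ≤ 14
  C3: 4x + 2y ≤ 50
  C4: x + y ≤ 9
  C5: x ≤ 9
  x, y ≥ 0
max z = 5x + 2y

s.t.
  3x + 3y + s1 = 39
  y + s2 = 14
  4x + 2y + s3 = 50
  x + y + s4 = 9
  x + s5 = 9
  x, y, s1, s2, s3, s4, s5 ≥ 0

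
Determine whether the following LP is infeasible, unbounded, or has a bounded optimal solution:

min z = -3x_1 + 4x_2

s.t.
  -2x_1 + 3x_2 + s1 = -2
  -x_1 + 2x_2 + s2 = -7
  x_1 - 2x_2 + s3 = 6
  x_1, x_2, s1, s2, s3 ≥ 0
The row x_1 - 2x_2 + s3 = 6 with s3 ≥ 0 requires x_1 - 2x_2 ≤ 6, while the row -x_1 + 2x_2 + s2 = -7 with s2 ≥ 0 is equivalent to x_1 - 2x_2 ≥ 7. Together they would need 7 ≤ x_1 - 2x_2 ≤ 6, which is impossible since 7 > 6. No point satisfies all constraints.

Infeasible — the constraint set is empty.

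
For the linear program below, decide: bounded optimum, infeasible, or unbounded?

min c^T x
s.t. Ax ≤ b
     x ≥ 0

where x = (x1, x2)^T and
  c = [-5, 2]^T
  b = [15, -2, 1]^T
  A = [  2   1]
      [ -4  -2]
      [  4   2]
One constraint requires 4x1 + 2x2 ≤ 1, while the constraint -4x1 - 2x2 ≤ -2 is equivalent to 4x1 + 2x2 ≥ 2. Together they would need 2 ≤ 4x1 + 2x2 ≤ 1, which is impossible since 2 > 1. No point satisfies all constraints.

Infeasible — the constraint set is empty.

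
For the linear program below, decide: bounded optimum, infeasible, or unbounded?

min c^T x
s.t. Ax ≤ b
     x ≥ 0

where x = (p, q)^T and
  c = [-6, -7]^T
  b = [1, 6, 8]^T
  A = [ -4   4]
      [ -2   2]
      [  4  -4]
Feasible point: (0, 0) satisfies every constraint, so the LP is feasible.
Direction d = (1, 1): for each constraint row a, a·d ≤ 0 —
  (-4)(1) + (4)(1) = 0 ≤ 0
  (-2)(1) + (2)(1) = 0 ≤ 0
  (4)(1) + (-4)(1) = 0 ≤ 0
and d ≥ 0, so (0, 0) + t·d stays feasible for every t ≥ 0. Along this ray z = -6p - 7q changes by -13 per unit t, so z → −∞.

Unbounded: there is a feasible ray along which z → −∞.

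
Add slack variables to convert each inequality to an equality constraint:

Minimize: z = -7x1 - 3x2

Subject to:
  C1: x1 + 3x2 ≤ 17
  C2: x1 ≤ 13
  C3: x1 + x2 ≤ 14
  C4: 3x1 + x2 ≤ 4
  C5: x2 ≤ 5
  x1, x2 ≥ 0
min z = -7x1 - 3x2

s.t.
  x1 + 3x2 + s1 = 17
  x1 + s2 = 13
  x1 + x2 + s3 = 14
  3x1 + x2 + s4 = 4
  x2 + s5 = 5
  x1, x2, s1, s2, s3, s4, s5 ≥ 0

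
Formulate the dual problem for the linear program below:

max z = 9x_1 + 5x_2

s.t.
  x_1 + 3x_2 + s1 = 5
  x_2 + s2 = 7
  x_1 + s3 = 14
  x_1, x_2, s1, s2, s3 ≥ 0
Minimize: z = 5y1 + 7y2 + 14y3

Subject to:
  C1: -y1 - y3 ≤ -9
  C2: -3y1 - y2 ≤ -5
  y1, y2, y3 ≥ 0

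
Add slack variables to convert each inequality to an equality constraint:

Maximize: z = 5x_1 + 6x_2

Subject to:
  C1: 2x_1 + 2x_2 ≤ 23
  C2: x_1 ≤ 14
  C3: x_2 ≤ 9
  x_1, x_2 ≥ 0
max z = 5x_1 + 6x_2

s.t.
  2x_1 + 2x_2 + s1 = 23
  x_1 + s2 = 14
  x_2 + s3 = 9
  x_1, x_2, s1, s2, s3 ≥ 0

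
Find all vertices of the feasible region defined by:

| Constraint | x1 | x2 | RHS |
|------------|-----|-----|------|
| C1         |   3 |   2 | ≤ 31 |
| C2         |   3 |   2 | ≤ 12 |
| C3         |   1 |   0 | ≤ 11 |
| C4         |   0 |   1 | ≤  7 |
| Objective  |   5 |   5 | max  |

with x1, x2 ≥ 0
Each vertex is the intersection of two constraint boundaries that also satisfies all remaining constraints:
  x1 = 0 and x2 = 0 → (0, 0)
  3x1 + 2x2 = 12 and x2 = 0 → (4, 0)
  3x1 + 2x2 = 12 and x1 = 0 → (0, 6)

Vertices: (0, 0), (4, 0), (0, 6)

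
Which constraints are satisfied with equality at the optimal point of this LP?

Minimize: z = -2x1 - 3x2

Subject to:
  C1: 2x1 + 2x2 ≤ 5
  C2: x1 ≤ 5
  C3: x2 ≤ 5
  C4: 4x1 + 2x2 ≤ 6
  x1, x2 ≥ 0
Optimal: x1 = 0, x2 = 2.5
Binding: C1, x1 ≥ 0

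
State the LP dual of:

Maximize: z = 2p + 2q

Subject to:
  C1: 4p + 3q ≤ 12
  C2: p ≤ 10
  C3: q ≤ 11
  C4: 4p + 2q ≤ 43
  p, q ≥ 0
Minimize: z = 12y1 + 10y2 + 11y3 + 43y4

Subject to:
  C1: -4y1 - y2 - 4y4 ≤ -2
  C2: -3y1 - y3 - 2y4 ≤ -2
  y1, y2, y3, y4 ≥ 0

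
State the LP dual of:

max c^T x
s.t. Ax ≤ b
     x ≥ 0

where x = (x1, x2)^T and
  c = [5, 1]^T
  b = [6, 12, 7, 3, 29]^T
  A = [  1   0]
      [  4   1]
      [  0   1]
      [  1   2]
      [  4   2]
Minimize: z = 6y1 + 12y2 + 7y3 + 3y4 + 29y5

Subject to:
  C1: -y1 - 4y2 - y4 - 4y5 ≤ -5
  C2: -y2 - y3 - 2y4 - 2y5 ≤ -1
  y1, y2, y3, y4, y5 ≥ 0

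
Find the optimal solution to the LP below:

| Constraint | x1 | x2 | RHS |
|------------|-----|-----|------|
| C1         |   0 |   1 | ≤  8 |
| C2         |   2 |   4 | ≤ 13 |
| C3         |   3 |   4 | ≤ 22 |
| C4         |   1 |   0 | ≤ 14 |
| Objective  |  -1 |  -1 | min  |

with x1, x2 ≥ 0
Each vertex is the intersection of two constraint boundaries that also satisfies all remaining constraints:
  x1 = 0 and x2 = 0 → (0, 0)
  2x1 + 4x2 = 13 and x2 = 0 → (6.5, 0)
  2x1 + 4x2 = 13 and x1 = 0 → (0, 3.25)

Evaluating z = -x1 - x2 at each vertex:
  (0, 0): z = 0
  (6.5, 0): z = -6.5
  (0, 3.25): z = -3.25

The minimum is at (6.5, 0) with z = -6.5.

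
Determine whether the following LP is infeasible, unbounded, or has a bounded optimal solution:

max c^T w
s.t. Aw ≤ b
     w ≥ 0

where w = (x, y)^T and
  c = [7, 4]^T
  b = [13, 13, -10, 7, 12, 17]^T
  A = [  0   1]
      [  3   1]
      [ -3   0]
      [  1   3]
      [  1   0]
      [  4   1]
The point (4, 1) satisfies every constraint, so the LP is feasible; the constraints give x ≤ 12 and y ≤ 13, which with x, y ≥ 0 keep the feasible region inside a bounded box. A feasible, bounded LP attains a finite optimum at a vertex.

Feasible with finite optimum z* = 32 at (4, 1).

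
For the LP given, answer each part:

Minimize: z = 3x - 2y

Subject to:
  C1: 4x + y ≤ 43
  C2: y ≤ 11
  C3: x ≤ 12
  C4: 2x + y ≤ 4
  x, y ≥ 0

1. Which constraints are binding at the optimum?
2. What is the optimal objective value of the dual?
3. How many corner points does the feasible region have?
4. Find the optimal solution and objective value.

1. C4, x ≥ 0
2. -8 (by strong duality, equal to the primal optimum)
3. 3
4. x = 0, y = 4, z = -8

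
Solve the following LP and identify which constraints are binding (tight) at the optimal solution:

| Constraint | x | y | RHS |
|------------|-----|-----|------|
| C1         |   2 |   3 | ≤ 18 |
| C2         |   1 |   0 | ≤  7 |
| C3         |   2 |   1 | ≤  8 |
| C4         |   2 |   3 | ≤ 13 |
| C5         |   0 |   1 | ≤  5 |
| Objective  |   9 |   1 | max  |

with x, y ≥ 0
Optimal: x = 4, y = 0
Slack at optimum:
  C1: slack = 10
  C2: slack = 3
  C3: slack = 0 (binding)
  C4: slack = 5
  C5: slack = 5
  x ≥ 0: x = 4
  y ≥ 0: y = 0 (binding)
Binding constraints: C3, y ≥ 0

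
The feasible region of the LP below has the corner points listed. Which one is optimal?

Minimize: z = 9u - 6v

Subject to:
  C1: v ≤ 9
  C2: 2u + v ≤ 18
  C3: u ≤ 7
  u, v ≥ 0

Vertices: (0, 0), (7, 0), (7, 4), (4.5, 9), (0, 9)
Evaluating z = 9u - 6v at each vertex:
  (0, 0): z = 0
  (7, 0): z = 63
  (7, 4): z = 39
  (4.5, 9): z = -13.5
  (0, 9): z = -54

The smallest value is z = -54, attained at (0, 9).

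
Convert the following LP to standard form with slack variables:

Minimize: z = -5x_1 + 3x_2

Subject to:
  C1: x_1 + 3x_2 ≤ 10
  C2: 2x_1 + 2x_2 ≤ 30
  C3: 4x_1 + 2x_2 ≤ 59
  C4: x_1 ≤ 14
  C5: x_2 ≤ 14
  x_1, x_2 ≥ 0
min z = -5x_1 + 3x_2

s.t.
  x_1 + 3x_2 + s1 = 10
  2x_1 + 2x_2 + s2 = 30
  4x_1 + 2x_2 + s3 = 59
  x_1 + s4 = 14
  x_2 + s5 = 14
  x_1, x_2, s1, s2, s3, s4, s5 ≥ 0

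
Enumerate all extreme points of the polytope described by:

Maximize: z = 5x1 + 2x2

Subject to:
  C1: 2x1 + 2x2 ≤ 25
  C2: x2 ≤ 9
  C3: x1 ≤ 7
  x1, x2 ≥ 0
Each vertex is the intersection of two constraint boundaries that also satisfies all remaining constraints:
  x1 = 0 and x2 = 0 → (0, 0)
  x1 = 7 and x2 = 0 → (7, 0)
  2x1 + 2x2 = 25 and x1 = 7 → (7, 5.5)
  2x1 + 2x2 = 25 and x2 = 9 → (3.5, 9)
  x2 = 9 and x1 = 0 → (0, 9)

Vertices: (0, 0), (7, 0), (7, 5.5), (3.5, 9), (0, 9)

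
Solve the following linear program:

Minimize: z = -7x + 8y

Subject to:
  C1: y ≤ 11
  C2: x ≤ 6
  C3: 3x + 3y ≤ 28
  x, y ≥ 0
Each vertex is the intersection of two constraint boundaries that also satisfies all remaining constraints:
  x = 0 and y = 0 → (0, 0)
  x = 6 and y = 0 → (6, 0)
  x = 6 and 3x + 3y = 28 → (6, 3.333)
  3x + 3y = 28 and x = 0 → (0, 9.333)

Evaluating z = -7x + 8y at each vertex:
  (0, 0): z = 0
  (6, 0): z = -42
  (6, 3.333): z = -15.33
  (0, 9.333): z = 74.67

The minimum is at (6, 0) with z = -42.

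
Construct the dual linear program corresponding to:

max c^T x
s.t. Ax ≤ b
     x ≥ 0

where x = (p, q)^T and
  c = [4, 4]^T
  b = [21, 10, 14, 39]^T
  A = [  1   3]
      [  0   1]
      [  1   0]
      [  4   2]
Minimize: z = 21y1 + 10y2 + 14y3 + 39y4

Subject to:
  C1: -y1 - y3 - 4y4 ≤ -4
  C2: -3y1 - y2 - 2y4 ≤ -4
  y1, y2, y3, y4 ≥ 0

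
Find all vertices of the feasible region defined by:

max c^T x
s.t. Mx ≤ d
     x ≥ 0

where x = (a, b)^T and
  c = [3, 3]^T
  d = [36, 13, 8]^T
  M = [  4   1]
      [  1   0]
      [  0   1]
Each vertex is the intersection of two constraint boundaries that also satisfies all remaining constraints:
  a = 0 and b = 0 → (0, 0)
  4a + b = 36 and b = 0 → (9, 0)
  4a + b = 36 and b = 8 → (7, 8)
  b = 8 and a = 0 → (0, 8)

Vertices: (0, 0), (9, 0), (7, 8), (0, 8)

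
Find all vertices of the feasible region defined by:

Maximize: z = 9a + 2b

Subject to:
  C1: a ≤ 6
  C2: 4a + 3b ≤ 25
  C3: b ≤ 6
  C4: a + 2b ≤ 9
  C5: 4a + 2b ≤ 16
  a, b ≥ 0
Each vertex is the intersection of two constraint boundaries that also satisfies all remaining constraints:
  a = 0 and b = 0 → (0, 0)
  4a + 2b = 16 and b = 0 → (4, 0)
  a + 2b = 9 and 4a + 2b = 16 → (2.333, 3.333)
  a + 2b = 9 and a = 0 → (0, 4.5)

Vertices: (0, 0), (4, 0), (2.333, 3.333), (0, 4.5)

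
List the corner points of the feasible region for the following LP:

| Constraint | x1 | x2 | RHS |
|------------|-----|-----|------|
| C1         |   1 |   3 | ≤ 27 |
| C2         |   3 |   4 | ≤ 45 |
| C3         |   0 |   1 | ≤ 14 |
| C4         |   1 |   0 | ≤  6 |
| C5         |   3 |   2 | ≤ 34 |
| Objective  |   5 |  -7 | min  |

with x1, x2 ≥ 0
Each vertex is the intersection of two constraint boundaries that also satisfies all remaining constraints:
  x1 = 0 and x2 = 0 → (0, 0)
  x1 = 6 and x2 = 0 → (6, 0)
  3x1 + 4x2 = 45 and x1 = 6 → (6, 6.75)
  x1 + 3x2 = 27 and 3x1 + 4x2 = 45 → (5.4, 7.2)
  x1 + 3x2 = 27 and x1 = 0 → (0, 9)

Vertices: (0, 0), (6, 0), (6, 6.75), (5.4, 7.2), (0, 9)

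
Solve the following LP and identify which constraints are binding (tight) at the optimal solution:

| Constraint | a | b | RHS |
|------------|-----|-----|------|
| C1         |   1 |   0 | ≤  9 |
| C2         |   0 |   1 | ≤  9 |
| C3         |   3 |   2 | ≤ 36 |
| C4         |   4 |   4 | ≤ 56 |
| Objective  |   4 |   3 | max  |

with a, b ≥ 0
Optimal: a = 8, b = 6
Slack at optimum:
  C1: slack = 1
  C2: slack = 3
  C3: slack = 0 (binding)
  C4: slack = 0 (binding)
  a ≥ 0: a = 8
  b ≥ 0: b = 6
Binding constraints: C3, C4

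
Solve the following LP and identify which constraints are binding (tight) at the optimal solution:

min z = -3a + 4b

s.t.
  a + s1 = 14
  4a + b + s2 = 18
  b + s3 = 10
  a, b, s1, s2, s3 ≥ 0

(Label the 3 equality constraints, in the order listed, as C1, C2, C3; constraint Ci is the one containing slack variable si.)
Optimal: a = 4.5, b = 0
Slack at optimum:
  C1: slack = 9.5
  C2: slack = 0 (binding)
  C3: slack = 10
  a ≥ 0: a = 4.5
  b ≥ 0: b = 0 (binding)
Binding constraints: C2, b ≥ 0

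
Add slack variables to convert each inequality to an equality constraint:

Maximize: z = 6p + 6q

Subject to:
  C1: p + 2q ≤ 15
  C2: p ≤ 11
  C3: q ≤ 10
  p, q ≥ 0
max z = 6p + 6q

s.t.
  p + 2q + s1 = 15
  p + s2 = 11
  q + s3 = 10
  p, q, s1, s2, s3 ≥ 0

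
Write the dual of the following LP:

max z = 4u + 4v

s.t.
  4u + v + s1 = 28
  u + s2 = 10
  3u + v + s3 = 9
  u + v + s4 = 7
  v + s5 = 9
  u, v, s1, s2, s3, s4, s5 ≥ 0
Minimize: z = 28y1 + 10y2 + 9y3 + 7y4 + 9y5

Subject to:
  C1: -4y1 - y2 - 3y3 - y4 ≤ -4
  C2: -y1 - y3 - y4 - y5 ≤ -4
  y1, y2, y3, y4, y5 ≥ 0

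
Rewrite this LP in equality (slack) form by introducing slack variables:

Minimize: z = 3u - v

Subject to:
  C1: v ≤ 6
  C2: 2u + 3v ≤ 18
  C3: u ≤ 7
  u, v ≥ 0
min z = 3u - v

s.t.
  v + s1 = 6
  2u + 3v + s2 = 18
  u + s3 = 7
  u, v, s1, s2, s3 ≥ 0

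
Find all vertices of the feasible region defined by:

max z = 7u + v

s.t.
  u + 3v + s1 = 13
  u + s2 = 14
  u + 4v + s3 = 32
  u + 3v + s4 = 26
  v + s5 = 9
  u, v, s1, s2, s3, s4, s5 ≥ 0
Each vertex is the intersection of two constraint boundaries that also satisfies all remaining constraints:
  u = 0 and v = 0 → (0, 0)
  u + 3v = 13 and v = 0 → (13, 0)
  u + 3v = 13 and u = 0 → (0, 4.333)

Vertices: (0, 0), (13, 0), (0, 4.333)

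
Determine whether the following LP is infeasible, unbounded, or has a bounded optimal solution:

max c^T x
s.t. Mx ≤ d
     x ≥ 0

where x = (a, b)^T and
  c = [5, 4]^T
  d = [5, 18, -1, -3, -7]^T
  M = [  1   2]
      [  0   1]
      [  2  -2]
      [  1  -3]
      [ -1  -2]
One constraint requires a + 2b ≤ 5, while the constraint -a - 2b ≤ -7 is equivalent to a + 2b ≥ 7. Together they would need 7 ≤ a + 2b ≤ 5, which is impossible since 7 > 5. No point satisfies all constraints.

Infeasible: no point satisfies all constraints simultaneously.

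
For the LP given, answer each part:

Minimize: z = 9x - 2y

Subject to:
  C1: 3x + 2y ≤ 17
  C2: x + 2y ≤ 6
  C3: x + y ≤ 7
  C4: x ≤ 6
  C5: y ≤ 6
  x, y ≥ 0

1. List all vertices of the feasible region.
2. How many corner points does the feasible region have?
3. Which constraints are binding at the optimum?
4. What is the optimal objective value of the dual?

1. (0, 0), (5.667, 0), (5.5, 0.25), (0, 3)
2. 4
3. C2, x ≥ 0
4. -6 (by strong duality, equal to the primal optimum)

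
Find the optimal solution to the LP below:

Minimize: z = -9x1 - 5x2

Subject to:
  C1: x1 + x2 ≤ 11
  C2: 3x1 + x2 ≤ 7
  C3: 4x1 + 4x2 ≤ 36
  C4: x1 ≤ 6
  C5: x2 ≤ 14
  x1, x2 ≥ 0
Each vertex is the intersection of two constraint boundaries that also satisfies all remaining constraints:
  x1 = 0 and x2 = 0 → (0, 0)
  3x1 + x2 = 7 and x2 = 0 → (2.333, 0)
  3x1 + x2 = 7 and x1 = 0 → (0, 7)

Evaluating z = -9x1 - 5x2 at each vertex:
  (0, 0): z = 0
  (2.333, 0): z = -21
  (0, 7): z = -35

The minimum is at (0, 7) with z = -35.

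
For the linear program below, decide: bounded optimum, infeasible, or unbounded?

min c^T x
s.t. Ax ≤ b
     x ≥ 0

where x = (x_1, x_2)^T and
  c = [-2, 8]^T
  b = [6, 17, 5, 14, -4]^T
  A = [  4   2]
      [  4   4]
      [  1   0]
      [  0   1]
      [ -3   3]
The point (1.5, 0) satisfies every constraint, so the LP is feasible; the constraints give x_1 ≤ 5 and x_2 ≤ 14, which with x_1, x_2 ≥ 0 keep the feasible region inside a bounded box. A feasible, bounded LP attains a finite optimum at a vertex.

Evaluating z = -2x_1 + 8x_2 at each vertex:
  (1.333, 0): z = -2.667
  (1.5, 0): z = -3
  (1.444, 0.1111): z = -2

The LP has an optimal solution: (1.5, 0) with z = -3.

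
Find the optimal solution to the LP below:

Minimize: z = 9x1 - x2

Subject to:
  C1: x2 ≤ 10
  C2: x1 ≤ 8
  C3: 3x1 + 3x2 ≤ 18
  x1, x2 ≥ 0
Each vertex is the intersection of two constraint boundaries that also satisfies all remaining constraints:
  x1 = 0 and x2 = 0 → (0, 0)
  3x1 + 3x2 = 18 and x2 = 0 → (6, 0)
  3x1 + 3x2 = 18 and x1 = 0 → (0, 6)

Evaluating z = 9x1 - x2 at each vertex:
  (0, 0): z = 0
  (6, 0): z = 54
  (0, 6): z = -6

The minimum is at (0, 6) with z = -6.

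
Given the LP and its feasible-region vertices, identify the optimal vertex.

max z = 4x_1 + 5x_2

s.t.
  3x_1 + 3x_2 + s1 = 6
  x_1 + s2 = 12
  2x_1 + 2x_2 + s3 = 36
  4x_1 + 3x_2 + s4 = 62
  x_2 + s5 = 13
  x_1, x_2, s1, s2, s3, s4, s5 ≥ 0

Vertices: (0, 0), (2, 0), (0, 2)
(0, 2) with z = 10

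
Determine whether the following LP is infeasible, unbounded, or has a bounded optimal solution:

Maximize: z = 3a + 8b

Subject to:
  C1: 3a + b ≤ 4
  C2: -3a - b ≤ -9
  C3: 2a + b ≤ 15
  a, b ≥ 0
C1 requires 3a + b ≤ 4, while C2 (-3a - b ≤ -9) is equivalent to 3a + b ≥ 9. Together they would need 9 ≤ 3a + b ≤ 4, which is impossible since 9 > 4. No point satisfies all constraints.

Infeasible — the constraint set is empty.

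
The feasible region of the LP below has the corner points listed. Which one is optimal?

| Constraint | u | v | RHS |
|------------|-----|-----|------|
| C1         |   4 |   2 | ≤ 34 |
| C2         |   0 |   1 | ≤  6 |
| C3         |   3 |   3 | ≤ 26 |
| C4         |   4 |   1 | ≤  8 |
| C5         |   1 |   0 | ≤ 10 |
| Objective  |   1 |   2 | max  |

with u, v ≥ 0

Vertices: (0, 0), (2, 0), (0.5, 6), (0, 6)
(0.5, 6) with z = 12.5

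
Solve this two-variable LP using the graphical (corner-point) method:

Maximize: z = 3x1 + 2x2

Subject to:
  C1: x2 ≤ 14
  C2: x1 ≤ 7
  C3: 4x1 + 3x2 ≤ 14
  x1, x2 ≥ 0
Each vertex is the intersection of two constraint boundaries that also satisfies all remaining constraints:
  x1 = 0 and x2 = 0 → (0, 0)
  4x1 + 3x2 = 14 and x2 = 0 → (3.5, 0)
  4x1 + 3x2 = 14 and x1 = 0 → (0, 4.667)

Evaluating z = 3x1 + 2x2 at each vertex:
  (0, 0): z = 0
  (3.5, 0): z = 10.5
  (0, 4.667): z = 9.333

The maximum is at (3.5, 0) with z = 10.5.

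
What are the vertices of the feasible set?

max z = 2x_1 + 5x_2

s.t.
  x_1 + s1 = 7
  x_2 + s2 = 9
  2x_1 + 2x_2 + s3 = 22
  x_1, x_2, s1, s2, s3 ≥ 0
Each vertex is the intersection of two constraint boundaries that also satisfies all remaining constraints:
  x_1 = 0 and x_2 = 0 → (0, 0)
  x_1 = 7 and x_2 = 0 → (7, 0)
  x_1 = 7 and 2x_1 + 2x_2 = 22 → (7, 4)
  x_2 = 9 and 2x_1 + 2x_2 = 22 → (2, 9)
  x_2 = 9 and x_1 = 0 → (0, 9)

Vertices: (0, 0), (7, 0), (7, 4), (2, 9), (0, 9)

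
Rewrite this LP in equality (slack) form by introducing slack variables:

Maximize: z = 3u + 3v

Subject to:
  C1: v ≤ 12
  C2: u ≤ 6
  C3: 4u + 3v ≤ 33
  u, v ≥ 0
max z = 3u + 3v

s.t.
  v + s1 = 12
  u + s2 = 6
  4u + 3v + s3 = 33
  u, v, s1, s2, s3 ≥ 0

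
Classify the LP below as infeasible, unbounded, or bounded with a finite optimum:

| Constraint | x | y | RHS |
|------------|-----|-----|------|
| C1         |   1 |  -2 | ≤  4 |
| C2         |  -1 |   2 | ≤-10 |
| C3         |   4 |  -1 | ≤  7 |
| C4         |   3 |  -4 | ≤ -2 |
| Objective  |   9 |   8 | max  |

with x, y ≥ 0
C1 requires x - 2y ≤ 4, while C2 (-x + 2y ≤ -10) is equivalent to x - 2y ≥ 10. Together they would need 10 ≤ x - 2y ≤ 4, which is impossible since 10 > 4. No point satisfies all constraints.

Infeasible: no point satisfies all constraints simultaneously.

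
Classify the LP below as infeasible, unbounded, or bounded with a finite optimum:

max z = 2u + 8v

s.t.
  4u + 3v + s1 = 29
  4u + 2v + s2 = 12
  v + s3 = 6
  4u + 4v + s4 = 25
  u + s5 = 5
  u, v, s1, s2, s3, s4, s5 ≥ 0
The point (0, 6) satisfies every constraint, so the LP is feasible; the constraints give u ≤ 5 and v ≤ 6, which with u, v ≥ 0 keep the feasible region inside a bounded box. A feasible, bounded LP attains a finite optimum at a vertex.

Feasible with finite optimum z* = 48 at (0, 6).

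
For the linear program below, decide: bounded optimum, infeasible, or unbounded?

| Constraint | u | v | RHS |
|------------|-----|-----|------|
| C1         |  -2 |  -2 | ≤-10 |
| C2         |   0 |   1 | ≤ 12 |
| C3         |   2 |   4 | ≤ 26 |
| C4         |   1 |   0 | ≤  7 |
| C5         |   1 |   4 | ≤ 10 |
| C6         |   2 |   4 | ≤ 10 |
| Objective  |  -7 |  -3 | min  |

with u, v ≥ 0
The point (5, 0) satisfies every constraint, so the LP is feasible; the constraints give u ≤ 7 and v ≤ 12, which with u, v ≥ 0 keep the feasible region inside a bounded box. A feasible, bounded LP attains a finite optimum at a vertex.

Evaluating z = -7u - 3v at each vertex:
  (5, 0): z = -35

Bounded optimum: z* = -35 at (5, 0).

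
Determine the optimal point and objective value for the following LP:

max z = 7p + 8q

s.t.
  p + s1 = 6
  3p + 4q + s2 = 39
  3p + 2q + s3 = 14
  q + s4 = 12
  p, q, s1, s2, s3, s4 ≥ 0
Each vertex is the intersection of two constraint boundaries that also satisfies all remaining constraints:
  p = 0 and q = 0 → (0, 0)
  3p + 2q = 14 and q = 0 → (4.667, 0)
  3p + 2q = 14 and p = 0 → (0, 7)

Evaluating z = 7p + 8q at each vertex:
  (0, 0): z = 0
  (4.667, 0): z = 32.67
  (0, 7): z = 56

The maximum is at (0, 7) with z = 56.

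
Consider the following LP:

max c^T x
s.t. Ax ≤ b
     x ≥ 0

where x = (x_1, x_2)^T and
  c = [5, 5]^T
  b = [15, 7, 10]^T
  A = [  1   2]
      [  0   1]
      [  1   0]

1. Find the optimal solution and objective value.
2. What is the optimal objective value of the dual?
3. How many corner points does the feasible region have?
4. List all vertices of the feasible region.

1. x_1 = 10, x_2 = 2.5, z = 62.5
2. 62.5 (by strong duality, equal to the primal optimum)
3. 5
4. (0, 0), (10, 0), (10, 2.5), (1, 7), (0, 7)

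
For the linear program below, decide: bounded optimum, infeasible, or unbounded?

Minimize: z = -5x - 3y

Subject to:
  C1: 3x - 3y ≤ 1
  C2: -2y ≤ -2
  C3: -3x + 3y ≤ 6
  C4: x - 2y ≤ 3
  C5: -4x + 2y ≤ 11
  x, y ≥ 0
Feasible point: (0, 1) satisfies every constraint, so the LP is feasible.
Direction d = (1, 1): for each constraint row a, a·d ≤ 0 —
  (3)(1) + (-3)(1) = 0 ≤ 0
  (0)(1) + (-2)(1) = -2 ≤ 0
  (-3)(1) + (3)(1) = 0 ≤ 0
  (1)(1) + (-2)(1) = -1 ≤ 0
  (-4)(1) + (2)(1) = -2 ≤ 0
and d ≥ 0, so (0, 1) + t·d stays feasible for every t ≥ 0. Along this ray z = -5x - 3y changes by -8 per unit t, so z → −∞.

Unbounded: there is a feasible ray along which z → −∞.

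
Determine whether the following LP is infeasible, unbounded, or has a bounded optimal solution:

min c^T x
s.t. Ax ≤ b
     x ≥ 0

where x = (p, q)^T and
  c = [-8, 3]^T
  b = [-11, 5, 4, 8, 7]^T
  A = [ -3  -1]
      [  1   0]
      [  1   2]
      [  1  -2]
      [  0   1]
The point (4, 0) satisfies every constraint, so the LP is feasible; the constraints give p ≤ 5 and q ≤ 7, which with p, q ≥ 0 keep the feasible region inside a bounded box. A feasible, bounded LP attains a finite optimum at a vertex.

Evaluating z = -8p + 3q at each vertex:
  (3.667, 0): z = -29.33
  (4, 0): z = -32
  (3.6, 0.2): z = -28.2

The LP has an optimal solution: (4, 0) with z = -32.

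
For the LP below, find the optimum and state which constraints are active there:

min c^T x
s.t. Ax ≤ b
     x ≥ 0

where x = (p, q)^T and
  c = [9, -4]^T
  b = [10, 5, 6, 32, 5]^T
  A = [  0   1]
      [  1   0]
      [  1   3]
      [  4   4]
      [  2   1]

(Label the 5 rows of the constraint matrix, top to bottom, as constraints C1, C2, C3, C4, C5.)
Optimal: p = 0, q = 2
Slack at optimum:
  C1: slack = 8
  C2: slack = 5
  C3: slack = 0 (binding)
  C4: slack = 24
  C5: slack = 3
  p ≥ 0: p = 0 (binding)
  q ≥ 0: q = 2
Binding constraints: C3, p ≥ 0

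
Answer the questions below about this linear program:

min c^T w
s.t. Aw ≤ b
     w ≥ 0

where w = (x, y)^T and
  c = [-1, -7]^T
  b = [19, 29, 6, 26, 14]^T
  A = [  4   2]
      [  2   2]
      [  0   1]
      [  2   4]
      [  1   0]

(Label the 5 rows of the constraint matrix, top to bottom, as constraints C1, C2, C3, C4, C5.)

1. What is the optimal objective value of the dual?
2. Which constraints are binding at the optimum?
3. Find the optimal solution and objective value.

1. -43 (by strong duality, equal to the primal optimum)
2. C3, C4
3. x = 1, y = 6, z = -43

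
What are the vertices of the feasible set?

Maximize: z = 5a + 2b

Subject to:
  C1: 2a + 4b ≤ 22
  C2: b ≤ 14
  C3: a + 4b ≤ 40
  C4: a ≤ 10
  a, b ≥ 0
Each vertex is the intersection of two constraint boundaries that also satisfies all remaining constraints:
  a = 0 and b = 0 → (0, 0)
  a = 10 and b = 0 → (10, 0)
  2a + 4b = 22 and a = 10 → (10, 0.5)
  2a + 4b = 22 and a = 0 → (0, 5.5)

Vertices: (0, 0), (10, 0), (10, 0.5), (0, 5.5)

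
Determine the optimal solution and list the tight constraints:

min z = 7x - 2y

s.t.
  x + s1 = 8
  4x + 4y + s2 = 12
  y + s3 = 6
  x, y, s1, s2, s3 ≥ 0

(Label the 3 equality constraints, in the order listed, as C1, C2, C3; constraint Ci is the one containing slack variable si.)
Optimal: x = 0, y = 3
Slack at optimum:
  C1: slack = 8
  C2: slack = 0 (binding)
  C3: slack = 3
  x ≥ 0: x = 0 (binding)
  y ≥ 0: y = 3
Binding constraints: C2, x ≥ 0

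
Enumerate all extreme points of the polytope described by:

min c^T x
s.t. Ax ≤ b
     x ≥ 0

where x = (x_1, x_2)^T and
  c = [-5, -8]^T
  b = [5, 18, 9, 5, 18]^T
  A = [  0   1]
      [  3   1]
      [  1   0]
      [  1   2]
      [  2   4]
Each vertex is the intersection of two constraint boundaries that also satisfies all remaining constraints:
  x_1 = 0 and x_2 = 0 → (0, 0)
  x_1 + 2x_2 = 5 and x_2 = 0 → (5, 0)
  x_1 + 2x_2 = 5 and x_1 = 0 → (0, 2.5)

Vertices: (0, 0), (5, 0), (0, 2.5)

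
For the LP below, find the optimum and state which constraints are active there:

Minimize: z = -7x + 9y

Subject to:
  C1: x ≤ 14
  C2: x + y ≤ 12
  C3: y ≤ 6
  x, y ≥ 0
Optimal: x = 12, y = 0
Slack at optimum:
  C1: slack = 2
  C2: slack = 0 (binding)
  C3: slack = 6
  x ≥ 0: x = 12
  y ≥ 0: y = 0 (binding)
Binding constraints: C2, y ≥ 0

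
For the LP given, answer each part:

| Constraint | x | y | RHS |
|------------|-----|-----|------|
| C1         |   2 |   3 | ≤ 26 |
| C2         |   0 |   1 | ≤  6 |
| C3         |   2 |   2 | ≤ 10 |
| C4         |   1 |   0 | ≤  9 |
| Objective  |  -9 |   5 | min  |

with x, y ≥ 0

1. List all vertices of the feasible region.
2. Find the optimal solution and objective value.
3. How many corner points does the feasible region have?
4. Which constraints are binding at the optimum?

1. (0, 0), (5, 0), (0, 5)
2. x = 5, y = 0, z = -45
3. 3
4. C3, y ≥ 0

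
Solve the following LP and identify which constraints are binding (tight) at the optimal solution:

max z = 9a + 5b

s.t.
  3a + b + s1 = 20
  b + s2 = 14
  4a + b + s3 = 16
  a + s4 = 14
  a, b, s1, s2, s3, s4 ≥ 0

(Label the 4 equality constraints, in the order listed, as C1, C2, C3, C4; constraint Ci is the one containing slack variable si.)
Optimal: a = 0.5, b = 14
Binding: C2, C3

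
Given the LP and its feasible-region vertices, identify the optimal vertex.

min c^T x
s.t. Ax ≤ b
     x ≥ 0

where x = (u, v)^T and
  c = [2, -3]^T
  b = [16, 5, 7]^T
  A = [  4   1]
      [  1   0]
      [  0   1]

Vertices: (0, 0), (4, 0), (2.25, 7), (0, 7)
(0, 7) with z = -21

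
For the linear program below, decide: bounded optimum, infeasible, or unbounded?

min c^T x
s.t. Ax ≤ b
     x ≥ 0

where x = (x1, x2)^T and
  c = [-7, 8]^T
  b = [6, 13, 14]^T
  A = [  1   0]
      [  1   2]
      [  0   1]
The point (6, 0) satisfies every constraint, so the LP is feasible; the constraints give x1 ≤ 6 and x2 ≤ 14, which with x1, x2 ≥ 0 keep the feasible region inside a bounded box. A feasible, bounded LP attains a finite optimum at a vertex.

Evaluating z = -7x1 + 8x2 at each vertex:
  (0, 0): z = 0
  (6, 0): z = -42
  (6, 3.5): z = -14
  (0, 6.5): z = 52

Bounded optimum: z* = -42 at (6, 0).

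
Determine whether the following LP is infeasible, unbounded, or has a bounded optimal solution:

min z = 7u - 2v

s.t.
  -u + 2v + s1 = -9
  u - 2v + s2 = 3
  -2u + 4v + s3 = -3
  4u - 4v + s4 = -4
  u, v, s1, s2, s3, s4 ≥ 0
The row u - 2v + s2 = 3 with s2 ≥ 0 requires u - 2v ≤ 3, while the row -u + 2v + s1 = -9 with s1 ≥ 0 is equivalent to u - 2v ≥ 9. Together they would need 9 ≤ u - 2v ≤ 3, which is impossible since 9 > 3. No point satisfies all constraints.

Infeasible: no point satisfies all constraints simultaneously.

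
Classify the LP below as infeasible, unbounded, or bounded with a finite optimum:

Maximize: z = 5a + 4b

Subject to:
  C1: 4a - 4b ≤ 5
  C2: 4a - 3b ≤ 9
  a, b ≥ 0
Feasible point: (0, 0) satisfies every constraint, so the LP is feasible.
Direction d = (0, 1): for each constraint row a, a·d ≤ 0 —
  (4)(0) + (-4)(1) = -4 ≤ 0
  (4)(0) + (-3)(1) = -3 ≤ 0
and d ≥ 0, so (0, 0) + t·d stays feasible for every t ≥ 0. Along this ray z = 5a + 4b changes by 4 per unit t, so z → +∞.

The LP is unbounded; z can be made arbitrarily large.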